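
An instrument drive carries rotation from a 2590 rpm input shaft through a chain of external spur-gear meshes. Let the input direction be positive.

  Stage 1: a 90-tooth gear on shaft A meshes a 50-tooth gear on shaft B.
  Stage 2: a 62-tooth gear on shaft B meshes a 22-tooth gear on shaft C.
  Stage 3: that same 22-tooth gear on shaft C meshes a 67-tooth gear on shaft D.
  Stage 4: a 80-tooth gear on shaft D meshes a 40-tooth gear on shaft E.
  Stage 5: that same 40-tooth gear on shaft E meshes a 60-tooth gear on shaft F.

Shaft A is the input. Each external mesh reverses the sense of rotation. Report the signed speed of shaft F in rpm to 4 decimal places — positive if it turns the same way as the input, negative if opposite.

Stage 1 [90T→50T]: ω = 2590.0000×90/50 = 4662.0000 rpm, dir flips to −; running = −4662.0000
Stage 2 [62T→22T]: ω = 4662.0000×62/22 = 13138.3636 rpm, dir flips to +; running = +13138.3636
Stage 3 [22T→67T]: ω = 13138.3636×22/67 = 4314.0896 rpm, dir flips to −; running = −4314.0896
Stage 4 [80T→40T]: ω = 4314.0896×80/40 = 8628.1791 rpm, dir flips to +; running = +8628.1791
Stage 5 [40T→60T]: ω = 8628.1791×40/60 = 5752.1194 rpm, dir flips to −; running = −5752.1194

-5752.1194 rpm (opposite to input, |ω| = 5752.1194 rpm)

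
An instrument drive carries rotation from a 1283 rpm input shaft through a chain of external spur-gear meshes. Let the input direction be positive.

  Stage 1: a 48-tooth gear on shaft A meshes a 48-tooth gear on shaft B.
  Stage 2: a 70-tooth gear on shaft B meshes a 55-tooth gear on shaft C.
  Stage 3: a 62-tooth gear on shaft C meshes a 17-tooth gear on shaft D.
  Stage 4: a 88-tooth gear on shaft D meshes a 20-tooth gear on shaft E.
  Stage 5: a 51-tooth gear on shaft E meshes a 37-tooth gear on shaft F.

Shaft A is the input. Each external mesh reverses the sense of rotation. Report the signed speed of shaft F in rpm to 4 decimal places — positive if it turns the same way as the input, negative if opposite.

-36118.1838 rpm (opposite to input, |ω| = 36118.1838 rpm)

Stage 1 [48T→48T]: ω = 1283.0000×48/48 = 1283.0000 rpm, dir flips to −; running = −1283.0000
Stage 2 [70T→55T]: ω = 1283.0000×70/55 = 1632.9091 rpm, dir flips to +; running = +1632.9091
Stage 3 [62T→17T]: ω = 1632.9091×62/17 = 5955.3155 rpm, dir flips to −; running = −5955.3155
Stage 4 [88T→20T]: ω = 5955.3155×88/20 = 26203.3882 rpm, dir flips to +; running = +26203.3882
Stage 5 [51T→37T]: ω = 26203.3882×51/37 = 36118.1838 rpm, dir flips to −; running = −36118.1838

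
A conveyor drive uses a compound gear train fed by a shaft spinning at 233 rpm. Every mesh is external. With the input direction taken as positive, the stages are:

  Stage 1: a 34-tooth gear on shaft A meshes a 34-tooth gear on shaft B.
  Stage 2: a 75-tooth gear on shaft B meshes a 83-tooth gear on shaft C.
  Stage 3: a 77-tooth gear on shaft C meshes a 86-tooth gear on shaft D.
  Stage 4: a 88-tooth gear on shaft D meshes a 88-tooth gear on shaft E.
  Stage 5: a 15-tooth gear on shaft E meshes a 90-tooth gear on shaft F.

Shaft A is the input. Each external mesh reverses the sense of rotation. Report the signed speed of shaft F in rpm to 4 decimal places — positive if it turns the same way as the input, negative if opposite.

-31.4181 rpm (opposite to input, |ω| = 31.4181 rpm)

Stage 1 [34T→34T]: ω = 233.0000×34/34 = 233.0000 rpm, dir flips to −; running = −233.0000
Stage 2 [75T→83T]: ω = 233.0000×75/83 = 210.5422 rpm, dir flips to +; running = +210.5422
Stage 3 [77T→86T]: ω = 210.5422×77/86 = 188.5087 rpm, dir flips to −; running = −188.5087
Stage 4 [88T→88T]: ω = 188.5087×88/88 = 188.5087 rpm, dir flips to +; running = +188.5087
Stage 5 [15T→90T]: ω = 188.5087×15/90 = 31.4181 rpm, dir flips to −; running = −31.4181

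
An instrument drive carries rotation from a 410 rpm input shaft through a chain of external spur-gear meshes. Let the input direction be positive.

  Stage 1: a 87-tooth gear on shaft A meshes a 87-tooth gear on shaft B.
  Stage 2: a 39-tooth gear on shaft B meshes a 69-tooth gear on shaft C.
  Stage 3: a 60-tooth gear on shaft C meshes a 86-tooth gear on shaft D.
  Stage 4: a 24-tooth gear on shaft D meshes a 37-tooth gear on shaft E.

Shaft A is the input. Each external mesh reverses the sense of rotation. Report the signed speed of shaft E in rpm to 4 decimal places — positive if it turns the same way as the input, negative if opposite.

Stage 1 [87T→87T]: ω = 410.0000×87/87 = 410.0000 rpm, dir flips to −; running = −410.0000
Stage 2 [39T→69T]: ω = 410.0000×39/69 = 231.7391 rpm, dir flips to +; running = +231.7391
Stage 3 [60T→86T]: ω = 231.7391×60/86 = 161.6785 rpm, dir flips to −; running = −161.6785
Stage 4 [24T→37T]: ω = 161.6785×24/37 = 104.8725 rpm, dir flips to +; running = +104.8725

+104.8725 rpm (same as input, |ω| = 104.8725 rpm)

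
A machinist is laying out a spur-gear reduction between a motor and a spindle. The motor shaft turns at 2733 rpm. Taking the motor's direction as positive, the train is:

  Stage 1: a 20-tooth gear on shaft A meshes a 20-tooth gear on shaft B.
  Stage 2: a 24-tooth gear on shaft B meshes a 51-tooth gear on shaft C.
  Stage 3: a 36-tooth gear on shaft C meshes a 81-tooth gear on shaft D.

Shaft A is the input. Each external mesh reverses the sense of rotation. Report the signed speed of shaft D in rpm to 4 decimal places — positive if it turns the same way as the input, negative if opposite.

Stage 1 [20T→20T]: ω = 2733.0000×20/20 = 2733.0000 rpm, dir flips to −; running = −2733.0000
Stage 2 [24T→51T]: ω = 2733.0000×24/51 = 1286.1176 rpm, dir flips to +; running = +1286.1176
Stage 3 [36T→81T]: ω = 1286.1176×36/81 = 571.6078 rpm, dir flips to −; running = −571.6078

-571.6078 rpm (opposite to input, |ω| = 571.6078 rpm)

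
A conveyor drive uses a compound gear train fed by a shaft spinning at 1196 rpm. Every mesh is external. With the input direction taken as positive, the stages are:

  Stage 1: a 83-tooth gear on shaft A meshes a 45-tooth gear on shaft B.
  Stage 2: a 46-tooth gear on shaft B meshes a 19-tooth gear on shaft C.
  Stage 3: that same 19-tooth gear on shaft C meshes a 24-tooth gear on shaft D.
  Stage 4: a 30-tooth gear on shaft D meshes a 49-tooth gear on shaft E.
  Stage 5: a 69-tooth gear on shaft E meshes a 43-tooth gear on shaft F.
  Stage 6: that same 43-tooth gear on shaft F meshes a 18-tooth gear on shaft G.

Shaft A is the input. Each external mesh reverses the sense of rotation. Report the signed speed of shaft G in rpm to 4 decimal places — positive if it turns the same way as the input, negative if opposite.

+9923.0484 rpm (same as input, |ω| = 9923.0484 rpm)

Stage 1 [83T→45T]: ω = 1196.0000×83/45 = 2205.9556 rpm, dir flips to −; running = −2205.9556
Stage 2 [46T→19T]: ω = 2205.9556×46/19 = 5340.7345 rpm, dir flips to +; running = +5340.7345
Stage 3 [19T→24T]: ω = 5340.7345×19/24 = 4228.0815 rpm, dir flips to −; running = −4228.0815
Stage 4 [30T→49T]: ω = 4228.0815×30/49 = 2588.6213 rpm, dir flips to +; running = +2588.6213
Stage 5 [69T→43T]: ω = 2588.6213×69/43 = 4153.8342 rpm, dir flips to −; running = −4153.8342
Stage 6 [43T→18T]: ω = 4153.8342×43/18 = 9923.0484 rpm, dir flips to +; running = +9923.0484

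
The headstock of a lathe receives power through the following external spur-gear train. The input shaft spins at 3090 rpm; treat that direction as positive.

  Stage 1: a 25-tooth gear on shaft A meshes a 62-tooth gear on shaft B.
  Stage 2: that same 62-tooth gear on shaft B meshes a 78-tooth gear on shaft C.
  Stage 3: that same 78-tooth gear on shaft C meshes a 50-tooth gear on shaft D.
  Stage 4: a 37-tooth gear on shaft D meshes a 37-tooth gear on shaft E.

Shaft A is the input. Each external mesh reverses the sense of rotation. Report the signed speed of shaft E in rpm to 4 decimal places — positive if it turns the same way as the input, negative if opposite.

Stage 1 [25T→62T]: ω = 3090.0000×25/62 = 1245.9677 rpm, dir flips to −; running = −1245.9677
Stage 2 [62T→78T]: ω = 1245.9677×62/78 = 990.3846 rpm, dir flips to +; running = +990.3846
Stage 3 [78T→50T]: ω = 990.3846×78/50 = 1545.0000 rpm, dir flips to −; running = −1545.0000
Stage 4 [37T→37T]: ω = 1545.0000×37/37 = 1545.0000 rpm, dir flips to +; running = +1545.0000

+1545.0000 rpm (same as input, |ω| = 1545.0000 rpm)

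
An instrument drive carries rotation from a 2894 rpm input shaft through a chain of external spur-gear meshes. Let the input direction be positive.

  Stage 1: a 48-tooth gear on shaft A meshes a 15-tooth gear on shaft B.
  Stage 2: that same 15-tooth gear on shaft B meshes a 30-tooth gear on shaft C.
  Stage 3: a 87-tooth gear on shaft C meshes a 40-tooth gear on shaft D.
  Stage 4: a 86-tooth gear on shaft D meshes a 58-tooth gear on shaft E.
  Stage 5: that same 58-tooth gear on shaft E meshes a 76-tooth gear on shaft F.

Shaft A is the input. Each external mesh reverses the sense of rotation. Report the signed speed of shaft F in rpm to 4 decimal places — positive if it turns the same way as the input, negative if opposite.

-11396.2674 rpm (opposite to input, |ω| = 11396.2674 rpm)

Stage 1 [48T→15T]: ω = 2894.0000×48/15 = 9260.8000 rpm, dir flips to −; running = −9260.8000
Stage 2 [15T→30T]: ω = 9260.8000×15/30 = 4630.4000 rpm, dir flips to +; running = +4630.4000
Stage 3 [87T→40T]: ω = 4630.4000×87/40 = 10071.1200 rpm, dir flips to −; running = −10071.1200
Stage 4 [86T→58T]: ω = 10071.1200×86/58 = 14933.0400 rpm, dir flips to +; running = +14933.0400
Stage 5 [58T→76T]: ω = 14933.0400×58/76 = 11396.2674 rpm, dir flips to −; running = −11396.2674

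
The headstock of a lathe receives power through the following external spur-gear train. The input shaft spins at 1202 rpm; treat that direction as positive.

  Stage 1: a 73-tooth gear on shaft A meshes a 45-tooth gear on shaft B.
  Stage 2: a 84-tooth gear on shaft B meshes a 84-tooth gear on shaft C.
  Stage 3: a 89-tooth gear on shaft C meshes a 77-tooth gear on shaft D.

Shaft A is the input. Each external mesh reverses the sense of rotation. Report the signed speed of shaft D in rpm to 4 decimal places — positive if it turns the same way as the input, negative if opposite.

Stage 1 [73T→45T]: ω = 1202.0000×73/45 = 1949.9111 rpm, dir flips to −; running = −1949.9111
Stage 2 [84T→84T]: ω = 1949.9111×84/84 = 1949.9111 rpm, dir flips to +; running = +1949.9111
Stage 3 [89T→77T]: ω = 1949.9111×89/77 = 2253.7934 rpm, dir flips to −; running = −2253.7934

-2253.7934 rpm (opposite to input, |ω| = 2253.7934 rpm)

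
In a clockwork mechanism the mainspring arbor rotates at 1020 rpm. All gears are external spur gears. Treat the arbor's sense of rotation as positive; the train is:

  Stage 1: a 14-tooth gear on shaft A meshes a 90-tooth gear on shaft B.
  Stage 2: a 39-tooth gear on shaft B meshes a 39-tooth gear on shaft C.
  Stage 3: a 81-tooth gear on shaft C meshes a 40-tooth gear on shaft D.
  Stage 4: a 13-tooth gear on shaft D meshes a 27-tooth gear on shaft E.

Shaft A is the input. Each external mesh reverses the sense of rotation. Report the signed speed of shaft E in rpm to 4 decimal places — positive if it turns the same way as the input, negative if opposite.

+154.7000 rpm (same as input, |ω| = 154.7000 rpm)

Stage 1 [14T→90T]: ω = 1020.0000×14/90 = 158.6667 rpm, dir flips to −; running = −158.6667
Stage 2 [39T→39T]: ω = 158.6667×39/39 = 158.6667 rpm, dir flips to +; running = +158.6667
Stage 3 [81T→40T]: ω = 158.6667×81/40 = 321.3000 rpm, dir flips to −; running = −321.3000
Stage 4 [13T→27T]: ω = 321.3000×13/27 = 154.7000 rpm, dir flips to +; running = +154.7000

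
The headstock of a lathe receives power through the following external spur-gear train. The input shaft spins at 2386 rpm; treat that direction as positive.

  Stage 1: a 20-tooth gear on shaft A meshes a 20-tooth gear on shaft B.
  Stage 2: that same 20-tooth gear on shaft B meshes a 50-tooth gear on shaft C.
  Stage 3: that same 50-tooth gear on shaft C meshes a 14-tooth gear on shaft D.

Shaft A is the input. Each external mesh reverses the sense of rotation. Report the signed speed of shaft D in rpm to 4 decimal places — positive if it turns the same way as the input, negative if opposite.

Stage 1 [20T→20T]: ω = 2386.0000×20/20 = 2386.0000 rpm, dir flips to −; running = −2386.0000
Stage 2 [20T→50T]: ω = 2386.0000×20/50 = 954.4000 rpm, dir flips to +; running = +954.4000
Stage 3 [50T→14T]: ω = 954.4000×50/14 = 3408.5714 rpm, dir flips to −; running = −3408.5714

-3408.5714 rpm (opposite to input, |ω| = 3408.5714 rpm)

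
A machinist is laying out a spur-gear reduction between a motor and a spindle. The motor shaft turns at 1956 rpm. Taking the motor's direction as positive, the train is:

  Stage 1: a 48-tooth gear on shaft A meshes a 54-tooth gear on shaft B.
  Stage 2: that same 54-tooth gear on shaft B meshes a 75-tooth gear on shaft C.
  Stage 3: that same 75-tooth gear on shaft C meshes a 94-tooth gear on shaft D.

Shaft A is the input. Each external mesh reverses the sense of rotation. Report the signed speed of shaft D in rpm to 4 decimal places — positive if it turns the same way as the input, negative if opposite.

Stage 1 [48T→54T]: ω = 1956.0000×48/54 = 1738.6667 rpm, dir flips to −; running = −1738.6667
Stage 2 [54T→75T]: ω = 1738.6667×54/75 = 1251.8400 rpm, dir flips to +; running = +1251.8400
Stage 3 [75T→94T]: ω = 1251.8400×75/94 = 998.8085 rpm, dir flips to −; running = −998.8085

-998.8085 rpm (opposite to input, |ω| = 998.8085 rpm)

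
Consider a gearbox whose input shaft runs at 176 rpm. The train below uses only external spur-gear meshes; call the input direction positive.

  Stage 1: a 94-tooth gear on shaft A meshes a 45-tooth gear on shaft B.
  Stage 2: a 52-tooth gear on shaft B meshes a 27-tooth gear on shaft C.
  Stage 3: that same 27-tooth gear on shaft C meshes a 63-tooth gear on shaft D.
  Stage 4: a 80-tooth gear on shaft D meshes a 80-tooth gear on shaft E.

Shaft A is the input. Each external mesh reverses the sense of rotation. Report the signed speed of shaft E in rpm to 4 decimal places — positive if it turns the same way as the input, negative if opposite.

+303.4526 rpm (same as input, |ω| = 303.4526 rpm)

Stage 1 [94T→45T]: ω = 176.0000×94/45 = 367.6444 rpm, dir flips to −; running = −367.6444
Stage 2 [52T→27T]: ω = 367.6444×52/27 = 708.0560 rpm, dir flips to +; running = +708.0560
Stage 3 [27T→63T]: ω = 708.0560×27/63 = 303.4526 rpm, dir flips to −; running = −303.4526
Stage 4 [80T→80T]: ω = 303.4526×80/80 = 303.4526 rpm, dir flips to +; running = +303.4526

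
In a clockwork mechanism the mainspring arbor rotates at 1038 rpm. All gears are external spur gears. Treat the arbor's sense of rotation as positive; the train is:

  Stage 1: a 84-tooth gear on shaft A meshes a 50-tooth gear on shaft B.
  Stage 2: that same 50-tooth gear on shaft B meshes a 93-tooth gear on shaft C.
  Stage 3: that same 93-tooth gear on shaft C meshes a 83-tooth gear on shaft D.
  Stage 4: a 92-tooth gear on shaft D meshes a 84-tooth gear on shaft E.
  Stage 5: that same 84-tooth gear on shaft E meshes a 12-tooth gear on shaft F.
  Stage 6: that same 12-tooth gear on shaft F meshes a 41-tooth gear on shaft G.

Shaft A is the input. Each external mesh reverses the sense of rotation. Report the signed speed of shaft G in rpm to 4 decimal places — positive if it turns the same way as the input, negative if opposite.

+2357.2330 rpm (same as input, |ω| = 2357.2330 rpm)

Stage 1 [84T→50T]: ω = 1038.0000×84/50 = 1743.8400 rpm, dir flips to −; running = −1743.8400
Stage 2 [50T→93T]: ω = 1743.8400×50/93 = 937.5484 rpm, dir flips to +; running = +937.5484
Stage 3 [93T→83T]: ω = 937.5484×93/83 = 1050.5060 rpm, dir flips to −; running = −1050.5060
Stage 4 [92T→84T]: ω = 1050.5060×92/84 = 1150.5542 rpm, dir flips to +; running = +1150.5542
Stage 5 [84T→12T]: ω = 1150.5542×84/12 = 8053.8795 rpm, dir flips to −; running = −8053.8795
Stage 6 [12T→41T]: ω = 8053.8795×12/41 = 2357.2330 rpm, dir flips to +; running = +2357.2330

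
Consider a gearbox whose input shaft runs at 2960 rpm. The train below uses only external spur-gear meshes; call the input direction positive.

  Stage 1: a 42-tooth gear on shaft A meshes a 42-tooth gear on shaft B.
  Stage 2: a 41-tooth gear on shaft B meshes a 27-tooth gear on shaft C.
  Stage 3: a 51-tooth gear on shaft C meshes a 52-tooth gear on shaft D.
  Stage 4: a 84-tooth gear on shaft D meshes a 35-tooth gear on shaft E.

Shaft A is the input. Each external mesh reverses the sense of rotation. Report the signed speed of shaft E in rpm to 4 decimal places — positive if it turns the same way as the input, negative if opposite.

+10580.1026 rpm (same as input, |ω| = 10580.1026 rpm)

Stage 1 [42T→42T]: ω = 2960.0000×42/42 = 2960.0000 rpm, dir flips to −; running = −2960.0000
Stage 2 [41T→27T]: ω = 2960.0000×41/27 = 4494.8148 rpm, dir flips to +; running = +4494.8148
Stage 3 [51T→52T]: ω = 4494.8148×51/52 = 4408.3761 rpm, dir flips to −; running = −4408.3761
Stage 4 [84T→35T]: ω = 4408.3761×84/35 = 10580.1026 rpm, dir flips to +; running = +10580.1026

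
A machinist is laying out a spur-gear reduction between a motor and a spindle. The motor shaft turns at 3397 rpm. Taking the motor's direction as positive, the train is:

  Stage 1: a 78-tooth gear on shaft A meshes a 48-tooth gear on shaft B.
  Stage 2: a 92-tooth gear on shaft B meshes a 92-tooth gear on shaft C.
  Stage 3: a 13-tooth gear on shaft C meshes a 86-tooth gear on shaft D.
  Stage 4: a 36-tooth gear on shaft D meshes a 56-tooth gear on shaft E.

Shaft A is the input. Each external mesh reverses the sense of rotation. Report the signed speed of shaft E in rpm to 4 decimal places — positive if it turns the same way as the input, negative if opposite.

+536.4241 rpm (same as input, |ω| = 536.4241 rpm)

Stage 1 [78T→48T]: ω = 3397.0000×78/48 = 5520.1250 rpm, dir flips to −; running = −5520.1250
Stage 2 [92T→92T]: ω = 5520.1250×92/92 = 5520.1250 rpm, dir flips to +; running = +5520.1250
Stage 3 [13T→86T]: ω = 5520.1250×13/86 = 834.4375 rpm, dir flips to −; running = −834.4375
Stage 4 [36T→56T]: ω = 834.4375×36/56 = 536.4241 rpm, dir flips to +; running = +536.4241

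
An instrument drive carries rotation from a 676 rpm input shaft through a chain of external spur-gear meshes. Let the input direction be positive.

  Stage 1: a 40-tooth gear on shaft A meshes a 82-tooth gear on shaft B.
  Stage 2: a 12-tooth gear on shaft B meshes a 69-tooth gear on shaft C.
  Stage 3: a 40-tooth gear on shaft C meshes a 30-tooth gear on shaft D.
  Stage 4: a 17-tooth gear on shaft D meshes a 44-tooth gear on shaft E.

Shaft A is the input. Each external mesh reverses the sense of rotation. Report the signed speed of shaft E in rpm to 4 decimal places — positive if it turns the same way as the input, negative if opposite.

Stage 1 [40T→82T]: ω = 676.0000×40/82 = 329.7561 rpm, dir flips to −; running = −329.7561
Stage 2 [12T→69T]: ω = 329.7561×12/69 = 57.3489 rpm, dir flips to +; running = +57.3489
Stage 3 [40T→30T]: ω = 57.3489×40/30 = 76.4652 rpm, dir flips to −; running = −76.4652
Stage 4 [17T→44T]: ω = 76.4652×17/44 = 29.5434 rpm, dir flips to +; running = +29.5434

+29.5434 rpm (same as input, |ω| = 29.5434 rpm)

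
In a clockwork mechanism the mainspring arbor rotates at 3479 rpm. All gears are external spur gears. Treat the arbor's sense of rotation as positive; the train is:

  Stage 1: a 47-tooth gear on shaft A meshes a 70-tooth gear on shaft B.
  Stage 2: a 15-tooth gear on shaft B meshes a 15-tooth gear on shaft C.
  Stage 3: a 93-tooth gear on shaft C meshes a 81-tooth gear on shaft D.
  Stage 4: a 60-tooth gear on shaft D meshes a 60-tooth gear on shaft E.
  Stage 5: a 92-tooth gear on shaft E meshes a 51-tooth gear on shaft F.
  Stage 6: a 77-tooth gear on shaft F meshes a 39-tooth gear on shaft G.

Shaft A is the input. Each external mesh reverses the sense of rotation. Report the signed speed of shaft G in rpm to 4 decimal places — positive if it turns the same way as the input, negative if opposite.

+9552.0359 rpm (same as input, |ω| = 9552.0359 rpm)

Stage 1 [47T→70T]: ω = 3479.0000×47/70 = 2335.9000 rpm, dir flips to −; running = −2335.9000
Stage 2 [15T→15T]: ω = 2335.9000×15/15 = 2335.9000 rpm, dir flips to +; running = +2335.9000
Stage 3 [93T→81T]: ω = 2335.9000×93/81 = 2681.9593 rpm, dir flips to −; running = −2681.9593
Stage 4 [60T→60T]: ω = 2681.9593×60/60 = 2681.9593 rpm, dir flips to +; running = +2681.9593
Stage 5 [92T→51T]: ω = 2681.9593×92/51 = 4838.0442 rpm, dir flips to −; running = −4838.0442
Stage 6 [77T→39T]: ω = 4838.0442×77/39 = 9552.0359 rpm, dir flips to +; running = +9552.0359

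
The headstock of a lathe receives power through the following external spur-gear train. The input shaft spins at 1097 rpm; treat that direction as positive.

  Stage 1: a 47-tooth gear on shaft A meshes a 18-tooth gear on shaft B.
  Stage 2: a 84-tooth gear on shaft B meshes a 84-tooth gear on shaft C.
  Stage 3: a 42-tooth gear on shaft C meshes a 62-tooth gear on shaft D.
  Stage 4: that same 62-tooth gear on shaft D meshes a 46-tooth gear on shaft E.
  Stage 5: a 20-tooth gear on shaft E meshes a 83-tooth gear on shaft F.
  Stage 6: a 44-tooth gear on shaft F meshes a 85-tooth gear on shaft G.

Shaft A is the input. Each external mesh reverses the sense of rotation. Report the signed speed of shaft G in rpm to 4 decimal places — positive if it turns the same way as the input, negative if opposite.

+326.2189 rpm (same as input, |ω| = 326.2189 rpm)

Stage 1 [47T→18T]: ω = 1097.0000×47/18 = 2864.3889 rpm, dir flips to −; running = −2864.3889
Stage 2 [84T→84T]: ω = 2864.3889×84/84 = 2864.3889 rpm, dir flips to +; running = +2864.3889
Stage 3 [42T→62T]: ω = 2864.3889×42/62 = 1940.3925 rpm, dir flips to −; running = −1940.3925
Stage 4 [62T→46T]: ω = 1940.3925×62/46 = 2615.3116 rpm, dir flips to +; running = +2615.3116
Stage 5 [20T→83T]: ω = 2615.3116×20/83 = 630.1956 rpm, dir flips to −; running = −630.1956
Stage 6 [44T→85T]: ω = 630.1956×44/85 = 326.2189 rpm, dir flips to +; running = +326.2189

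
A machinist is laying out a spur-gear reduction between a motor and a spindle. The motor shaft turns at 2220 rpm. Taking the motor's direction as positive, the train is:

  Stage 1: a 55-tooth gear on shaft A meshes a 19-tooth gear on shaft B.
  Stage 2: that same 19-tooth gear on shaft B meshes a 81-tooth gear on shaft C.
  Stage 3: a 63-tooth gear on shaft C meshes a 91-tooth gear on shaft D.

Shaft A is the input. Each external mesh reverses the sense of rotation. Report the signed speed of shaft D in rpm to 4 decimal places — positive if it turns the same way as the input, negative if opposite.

-1043.5897 rpm (opposite to input, |ω| = 1043.5897 rpm)

Stage 1 [55T→19T]: ω = 2220.0000×55/19 = 6426.3158 rpm, dir flips to −; running = −6426.3158
Stage 2 [19T→81T]: ω = 6426.3158×19/81 = 1507.4074 rpm, dir flips to +; running = +1507.4074
Stage 3 [63T→91T]: ω = 1507.4074×63/91 = 1043.5897 rpm, dir flips to −; running = −1043.5897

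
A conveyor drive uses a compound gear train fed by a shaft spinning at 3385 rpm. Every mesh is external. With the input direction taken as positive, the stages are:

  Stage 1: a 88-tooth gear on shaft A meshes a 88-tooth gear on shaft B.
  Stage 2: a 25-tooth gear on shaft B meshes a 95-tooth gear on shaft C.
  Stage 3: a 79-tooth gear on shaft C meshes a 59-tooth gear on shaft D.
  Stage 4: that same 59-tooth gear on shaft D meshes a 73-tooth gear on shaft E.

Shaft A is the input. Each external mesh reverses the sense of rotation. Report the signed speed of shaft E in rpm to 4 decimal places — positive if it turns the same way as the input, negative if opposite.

+964.0050 rpm (same as input, |ω| = 964.0050 rpm)

Stage 1 [88T→88T]: ω = 3385.0000×88/88 = 3385.0000 rpm, dir flips to −; running = −3385.0000
Stage 2 [25T→95T]: ω = 3385.0000×25/95 = 890.7895 rpm, dir flips to +; running = +890.7895
Stage 3 [79T→59T]: ω = 890.7895×79/59 = 1192.7520 rpm, dir flips to −; running = −1192.7520
Stage 4 [59T→73T]: ω = 1192.7520×59/73 = 964.0050 rpm, dir flips to +; running = +964.0050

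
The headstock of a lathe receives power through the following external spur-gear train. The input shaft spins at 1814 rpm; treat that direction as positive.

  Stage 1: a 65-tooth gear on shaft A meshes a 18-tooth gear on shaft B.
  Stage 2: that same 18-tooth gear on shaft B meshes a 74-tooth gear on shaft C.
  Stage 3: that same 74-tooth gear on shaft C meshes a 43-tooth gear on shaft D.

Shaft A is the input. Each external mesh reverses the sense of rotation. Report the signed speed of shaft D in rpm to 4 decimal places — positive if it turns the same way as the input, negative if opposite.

-2742.0930 rpm (opposite to input, |ω| = 2742.0930 rpm)

Stage 1 [65T→18T]: ω = 1814.0000×65/18 = 6550.5556 rpm, dir flips to −; running = −6550.5556
Stage 2 [18T→74T]: ω = 6550.5556×18/74 = 1593.3784 rpm, dir flips to +; running = +1593.3784
Stage 3 [74T→43T]: ω = 1593.3784×74/43 = 2742.0930 rpm, dir flips to −; running = −2742.0930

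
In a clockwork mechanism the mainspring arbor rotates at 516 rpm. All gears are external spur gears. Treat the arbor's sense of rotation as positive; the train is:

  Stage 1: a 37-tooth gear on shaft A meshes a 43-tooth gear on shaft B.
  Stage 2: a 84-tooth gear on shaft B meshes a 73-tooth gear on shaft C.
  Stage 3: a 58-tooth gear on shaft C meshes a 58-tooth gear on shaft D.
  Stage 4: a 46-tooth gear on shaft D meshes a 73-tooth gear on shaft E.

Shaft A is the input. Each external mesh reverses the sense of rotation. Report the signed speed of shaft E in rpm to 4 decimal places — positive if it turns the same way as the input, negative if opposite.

+321.9396 rpm (same as input, |ω| = 321.9396 rpm)

Stage 1 [37T→43T]: ω = 516.0000×37/43 = 444.0000 rpm, dir flips to −; running = −444.0000
Stage 2 [84T→73T]: ω = 444.0000×84/73 = 510.9041 rpm, dir flips to +; running = +510.9041
Stage 3 [58T→58T]: ω = 510.9041×58/58 = 510.9041 rpm, dir flips to −; running = −510.9041
Stage 4 [46T→73T]: ω = 510.9041×46/73 = 321.9396 rpm, dir flips to +; running = +321.9396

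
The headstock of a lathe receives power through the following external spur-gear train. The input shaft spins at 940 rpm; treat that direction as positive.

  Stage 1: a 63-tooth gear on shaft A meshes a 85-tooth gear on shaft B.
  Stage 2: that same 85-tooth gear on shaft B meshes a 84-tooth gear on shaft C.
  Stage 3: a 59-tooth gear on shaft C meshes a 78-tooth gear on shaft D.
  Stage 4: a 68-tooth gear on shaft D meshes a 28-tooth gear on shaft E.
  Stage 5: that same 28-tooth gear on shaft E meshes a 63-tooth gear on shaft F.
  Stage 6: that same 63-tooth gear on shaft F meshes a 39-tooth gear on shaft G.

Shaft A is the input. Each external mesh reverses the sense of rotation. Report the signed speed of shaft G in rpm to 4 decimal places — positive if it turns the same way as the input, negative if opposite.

+929.8028 rpm (same as input, |ω| = 929.8028 rpm)

Stage 1 [63T→85T]: ω = 940.0000×63/85 = 696.7059 rpm, dir flips to −; running = −696.7059
Stage 2 [85T→84T]: ω = 696.7059×85/84 = 705.0000 rpm, dir flips to +; running = +705.0000
Stage 3 [59T→78T]: ω = 705.0000×59/78 = 533.2692 rpm, dir flips to −; running = −533.2692
Stage 4 [68T→28T]: ω = 533.2692×68/28 = 1295.0824 rpm, dir flips to +; running = +1295.0824
Stage 5 [28T→63T]: ω = 1295.0824×28/63 = 575.5922 rpm, dir flips to −; running = −575.5922
Stage 6 [63T→39T]: ω = 575.5922×63/39 = 929.8028 rpm, dir flips to +; running = +929.8028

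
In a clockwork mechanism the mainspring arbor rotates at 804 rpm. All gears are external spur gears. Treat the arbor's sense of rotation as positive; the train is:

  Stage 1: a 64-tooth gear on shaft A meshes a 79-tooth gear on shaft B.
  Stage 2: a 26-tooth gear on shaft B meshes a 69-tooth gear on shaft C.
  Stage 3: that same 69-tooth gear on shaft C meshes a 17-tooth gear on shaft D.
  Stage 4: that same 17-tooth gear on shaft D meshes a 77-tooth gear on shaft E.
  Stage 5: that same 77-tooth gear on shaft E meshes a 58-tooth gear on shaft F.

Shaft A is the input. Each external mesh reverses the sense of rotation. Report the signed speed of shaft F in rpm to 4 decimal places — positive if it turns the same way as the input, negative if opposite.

-291.9808 rpm (opposite to input, |ω| = 291.9808 rpm)

Stage 1 [64T→79T]: ω = 804.0000×64/79 = 651.3418 rpm, dir flips to −; running = −651.3418
Stage 2 [26T→69T]: ω = 651.3418×26/69 = 245.4331 rpm, dir flips to +; running = +245.4331
Stage 3 [69T→17T]: ω = 245.4331×69/17 = 996.1698 rpm, dir flips to −; running = −996.1698
Stage 4 [17T→77T]: ω = 996.1698×17/77 = 219.9336 rpm, dir flips to +; running = +219.9336
Stage 5 [77T→58T]: ω = 219.9336×77/58 = 291.9808 rpm, dir flips to −; running = −291.9808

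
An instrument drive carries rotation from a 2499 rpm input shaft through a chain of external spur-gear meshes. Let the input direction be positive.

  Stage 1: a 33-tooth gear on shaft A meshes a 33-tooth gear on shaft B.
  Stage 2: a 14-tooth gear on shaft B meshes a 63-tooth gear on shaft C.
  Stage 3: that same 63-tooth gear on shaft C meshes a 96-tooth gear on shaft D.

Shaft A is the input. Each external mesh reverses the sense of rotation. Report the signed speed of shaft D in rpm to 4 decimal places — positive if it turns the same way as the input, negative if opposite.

-364.4375 rpm (opposite to input, |ω| = 364.4375 rpm)

Stage 1 [33T→33T]: ω = 2499.0000×33/33 = 2499.0000 rpm, dir flips to −; running = −2499.0000
Stage 2 [14T→63T]: ω = 2499.0000×14/63 = 555.3333 rpm, dir flips to +; running = +555.3333
Stage 3 [63T→96T]: ω = 555.3333×63/96 = 364.4375 rpm, dir flips to −; running = −364.4375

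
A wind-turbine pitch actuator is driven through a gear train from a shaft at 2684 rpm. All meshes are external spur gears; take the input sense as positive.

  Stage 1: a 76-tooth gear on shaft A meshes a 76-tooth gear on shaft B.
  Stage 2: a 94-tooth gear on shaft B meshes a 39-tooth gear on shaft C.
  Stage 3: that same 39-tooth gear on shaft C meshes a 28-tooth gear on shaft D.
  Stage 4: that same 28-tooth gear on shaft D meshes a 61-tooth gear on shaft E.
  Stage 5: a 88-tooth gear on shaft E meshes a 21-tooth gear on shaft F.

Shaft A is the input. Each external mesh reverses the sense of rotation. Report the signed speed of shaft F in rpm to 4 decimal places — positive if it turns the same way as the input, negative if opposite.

Stage 1 [76T→76T]: ω = 2684.0000×76/76 = 2684.0000 rpm, dir flips to −; running = −2684.0000
Stage 2 [94T→39T]: ω = 2684.0000×94/39 = 6469.1282 rpm, dir flips to +; running = +6469.1282
Stage 3 [39T→28T]: ω = 6469.1282×39/28 = 9010.5714 rpm, dir flips to −; running = −9010.5714
Stage 4 [28T→61T]: ω = 9010.5714×28/61 = 4136.0000 rpm, dir flips to +; running = +4136.0000
Stage 5 [88T→21T]: ω = 4136.0000×88/21 = 17331.8095 rpm, dir flips to −; running = −17331.8095

-17331.8095 rpm (opposite to input, |ω| = 17331.8095 rpm)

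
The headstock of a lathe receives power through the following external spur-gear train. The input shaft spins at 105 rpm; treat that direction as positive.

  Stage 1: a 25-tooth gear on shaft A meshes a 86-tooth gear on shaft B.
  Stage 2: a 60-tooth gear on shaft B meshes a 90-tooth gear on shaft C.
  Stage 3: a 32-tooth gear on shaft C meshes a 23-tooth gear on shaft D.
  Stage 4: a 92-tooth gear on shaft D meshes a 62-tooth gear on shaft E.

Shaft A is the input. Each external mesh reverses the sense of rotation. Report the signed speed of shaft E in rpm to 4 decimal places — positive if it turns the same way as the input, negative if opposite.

+42.0105 rpm (same as input, |ω| = 42.0105 rpm)

Stage 1 [25T→86T]: ω = 105.0000×25/86 = 30.5233 rpm, dir flips to −; running = −30.5233
Stage 2 [60T→90T]: ω = 30.5233×60/90 = 20.3488 rpm, dir flips to +; running = +20.3488
Stage 3 [32T→23T]: ω = 20.3488×32/23 = 28.3114 rpm, dir flips to −; running = −28.3114
Stage 4 [92T→62T]: ω = 28.3114×92/62 = 42.0105 rpm, dir flips to +; running = +42.0105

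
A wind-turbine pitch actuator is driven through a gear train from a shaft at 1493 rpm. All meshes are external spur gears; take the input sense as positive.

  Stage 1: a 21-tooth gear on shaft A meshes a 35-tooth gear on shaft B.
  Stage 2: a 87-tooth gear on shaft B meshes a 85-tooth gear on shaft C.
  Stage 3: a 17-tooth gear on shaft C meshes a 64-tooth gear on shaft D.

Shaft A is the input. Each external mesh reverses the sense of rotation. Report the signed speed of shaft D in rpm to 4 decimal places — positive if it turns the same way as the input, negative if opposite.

Stage 1 [21T→35T]: ω = 1493.0000×21/35 = 895.8000 rpm, dir flips to −; running = −895.8000
Stage 2 [87T→85T]: ω = 895.8000×87/85 = 916.8776 rpm, dir flips to +; running = +916.8776
Stage 3 [17T→64T]: ω = 916.8776×17/64 = 243.5456 rpm, dir flips to −; running = −243.5456

-243.5456 rpm (opposite to input, |ω| = 243.5456 rpm)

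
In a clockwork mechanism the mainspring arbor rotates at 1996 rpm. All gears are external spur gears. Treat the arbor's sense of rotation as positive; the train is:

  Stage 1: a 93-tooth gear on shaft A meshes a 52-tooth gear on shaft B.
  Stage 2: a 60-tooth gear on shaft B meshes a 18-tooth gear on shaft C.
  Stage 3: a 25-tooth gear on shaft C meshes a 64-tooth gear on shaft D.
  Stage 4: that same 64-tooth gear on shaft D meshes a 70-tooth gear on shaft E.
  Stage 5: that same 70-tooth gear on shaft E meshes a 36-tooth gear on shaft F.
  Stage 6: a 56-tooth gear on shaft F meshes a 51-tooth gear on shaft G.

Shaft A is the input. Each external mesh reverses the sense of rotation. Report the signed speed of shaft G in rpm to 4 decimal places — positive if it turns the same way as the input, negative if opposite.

Stage 1 [93T→52T]: ω = 1996.0000×93/52 = 3569.7692 rpm, dir flips to −; running = −3569.7692
Stage 2 [60T→18T]: ω = 3569.7692×60/18 = 11899.2308 rpm, dir flips to +; running = +11899.2308
Stage 3 [25T→64T]: ω = 11899.2308×25/64 = 4648.1370 rpm, dir flips to −; running = −4648.1370
Stage 4 [64T→70T]: ω = 4648.1370×64/70 = 4249.7253 rpm, dir flips to +; running = +4249.7253
Stage 5 [70T→36T]: ω = 4249.7253×70/36 = 8263.3547 rpm, dir flips to −; running = −8263.3547
Stage 6 [56T→51T]: ω = 8263.3547×56/51 = 9073.4875 rpm, dir flips to +; running = +9073.4875

+9073.4875 rpm (same as input, |ω| = 9073.4875 rpm)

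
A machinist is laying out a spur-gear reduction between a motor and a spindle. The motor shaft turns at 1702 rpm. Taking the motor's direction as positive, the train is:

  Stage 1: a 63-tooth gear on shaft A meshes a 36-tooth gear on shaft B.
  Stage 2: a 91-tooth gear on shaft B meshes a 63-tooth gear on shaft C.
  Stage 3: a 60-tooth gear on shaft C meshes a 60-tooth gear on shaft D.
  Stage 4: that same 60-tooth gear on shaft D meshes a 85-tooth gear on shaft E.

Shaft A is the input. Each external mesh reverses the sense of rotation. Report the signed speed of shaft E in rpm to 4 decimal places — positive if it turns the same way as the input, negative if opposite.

+3036.9020 rpm (same as input, |ω| = 3036.9020 rpm)

Stage 1 [63T→36T]: ω = 1702.0000×63/36 = 2978.5000 rpm, dir flips to −; running = −2978.5000
Stage 2 [91T→63T]: ω = 2978.5000×91/63 = 4302.2778 rpm, dir flips to +; running = +4302.2778
Stage 3 [60T→60T]: ω = 4302.2778×60/60 = 4302.2778 rpm, dir flips to −; running = −4302.2778
Stage 4 [60T→85T]: ω = 4302.2778×60/85 = 3036.9020 rpm, dir flips to +; running = +3036.9020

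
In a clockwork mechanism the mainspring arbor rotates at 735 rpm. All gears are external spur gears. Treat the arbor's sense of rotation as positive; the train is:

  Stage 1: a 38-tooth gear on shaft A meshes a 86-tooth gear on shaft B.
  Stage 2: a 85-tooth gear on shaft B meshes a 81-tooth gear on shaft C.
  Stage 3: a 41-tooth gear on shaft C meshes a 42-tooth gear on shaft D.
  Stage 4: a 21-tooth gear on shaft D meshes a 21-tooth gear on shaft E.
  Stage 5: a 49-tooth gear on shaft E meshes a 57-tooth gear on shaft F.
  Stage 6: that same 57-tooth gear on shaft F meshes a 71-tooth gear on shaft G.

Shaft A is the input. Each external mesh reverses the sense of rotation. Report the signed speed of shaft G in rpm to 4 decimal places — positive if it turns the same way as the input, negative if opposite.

Stage 1 [38T→86T]: ω = 735.0000×38/86 = 324.7674 rpm, dir flips to −; running = −324.7674
Stage 2 [85T→81T]: ω = 324.7674×85/81 = 340.8053 rpm, dir flips to +; running = +340.8053
Stage 3 [41T→42T]: ω = 340.8053×41/42 = 332.6909 rpm, dir flips to −; running = −332.6909
Stage 4 [21T→21T]: ω = 332.6909×21/21 = 332.6909 rpm, dir flips to +; running = +332.6909
Stage 5 [49T→57T]: ω = 332.6909×49/57 = 285.9975 rpm, dir flips to −; running = −285.9975
Stage 6 [57T→71T]: ω = 285.9975×57/71 = 229.6036 rpm, dir flips to +; running = +229.6036

+229.6036 rpm (same as input, |ω| = 229.6036 rpm)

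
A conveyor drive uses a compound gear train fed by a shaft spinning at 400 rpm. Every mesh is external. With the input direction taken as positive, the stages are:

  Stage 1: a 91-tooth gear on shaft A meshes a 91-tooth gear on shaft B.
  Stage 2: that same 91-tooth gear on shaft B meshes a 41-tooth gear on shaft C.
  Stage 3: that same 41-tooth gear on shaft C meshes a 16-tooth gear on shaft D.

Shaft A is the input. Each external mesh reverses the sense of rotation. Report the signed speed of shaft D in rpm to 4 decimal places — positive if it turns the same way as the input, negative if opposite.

-2275.0000 rpm (opposite to input, |ω| = 2275.0000 rpm)

Stage 1 [91T→91T]: ω = 400.0000×91/91 = 400.0000 rpm, dir flips to −; running = −400.0000
Stage 2 [91T→41T]: ω = 400.0000×91/41 = 887.8049 rpm, dir flips to +; running = +887.8049
Stage 3 [41T→16T]: ω = 887.8049×41/16 = 2275.0000 rpm, dir flips to −; running = −2275.0000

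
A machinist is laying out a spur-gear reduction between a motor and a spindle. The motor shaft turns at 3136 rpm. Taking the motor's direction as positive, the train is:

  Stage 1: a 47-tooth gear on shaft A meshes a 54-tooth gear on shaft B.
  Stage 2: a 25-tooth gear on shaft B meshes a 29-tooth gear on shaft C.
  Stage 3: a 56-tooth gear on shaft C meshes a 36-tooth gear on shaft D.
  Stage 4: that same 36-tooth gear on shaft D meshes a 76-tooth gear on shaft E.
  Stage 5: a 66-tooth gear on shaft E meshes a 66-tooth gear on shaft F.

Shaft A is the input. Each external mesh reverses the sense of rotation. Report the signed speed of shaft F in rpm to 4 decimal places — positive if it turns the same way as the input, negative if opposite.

-1733.7904 rpm (opposite to input, |ω| = 1733.7904 rpm)

Stage 1 [47T→54T]: ω = 3136.0000×47/54 = 2729.4815 rpm, dir flips to −; running = −2729.4815
Stage 2 [25T→29T]: ω = 2729.4815×25/29 = 2353.0013 rpm, dir flips to +; running = +2353.0013
Stage 3 [56T→36T]: ω = 2353.0013×56/36 = 3660.2242 rpm, dir flips to −; running = −3660.2242
Stage 4 [36T→76T]: ω = 3660.2242×36/76 = 1733.7904 rpm, dir flips to +; running = +1733.7904
Stage 5 [66T→66T]: ω = 1733.7904×66/66 = 1733.7904 rpm, dir flips to −; running = −1733.7904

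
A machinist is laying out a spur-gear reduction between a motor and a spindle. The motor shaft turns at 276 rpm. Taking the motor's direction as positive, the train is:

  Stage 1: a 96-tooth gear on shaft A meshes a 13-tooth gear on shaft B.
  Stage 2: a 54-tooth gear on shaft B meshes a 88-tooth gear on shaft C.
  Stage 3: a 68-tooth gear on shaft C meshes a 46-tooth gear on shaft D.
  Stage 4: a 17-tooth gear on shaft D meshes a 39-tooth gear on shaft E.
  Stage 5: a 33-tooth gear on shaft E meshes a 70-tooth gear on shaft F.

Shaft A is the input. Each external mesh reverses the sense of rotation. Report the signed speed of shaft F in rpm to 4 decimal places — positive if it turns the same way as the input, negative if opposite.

Stage 1 [96T→13T]: ω = 276.0000×96/13 = 2038.1538 rpm, dir flips to −; running = −2038.1538
Stage 2 [54T→88T]: ω = 2038.1538×54/88 = 1250.6853 rpm, dir flips to +; running = +1250.6853
Stage 3 [68T→46T]: ω = 1250.6853×68/46 = 1848.8392 rpm, dir flips to −; running = −1848.8392
Stage 4 [17T→39T]: ω = 1848.8392×17/39 = 805.9042 rpm, dir flips to +; running = +805.9042
Stage 5 [33T→70T]: ω = 805.9042×33/70 = 379.9263 rpm, dir flips to −; running = −379.9263

-379.9263 rpm (opposite to input, |ω| = 379.9263 rpm)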